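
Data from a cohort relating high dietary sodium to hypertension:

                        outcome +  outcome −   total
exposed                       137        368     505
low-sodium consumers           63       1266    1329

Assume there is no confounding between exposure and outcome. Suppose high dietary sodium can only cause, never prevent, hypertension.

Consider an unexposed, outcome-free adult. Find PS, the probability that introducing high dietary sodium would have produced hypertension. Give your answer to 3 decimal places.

p₁ = P(outcome | exposed) = 137/505 = 0.27129
p₀ = P(outcome | unexposed) = 63/1329 = 0.047404
Under exogeneity and monotonicity, PS = (p₁ − p₀)/(1 − p₀).
PS = (0.27129 − 0.047404) / 0.9526 ≈ 0.2350

PS ≈ 0.235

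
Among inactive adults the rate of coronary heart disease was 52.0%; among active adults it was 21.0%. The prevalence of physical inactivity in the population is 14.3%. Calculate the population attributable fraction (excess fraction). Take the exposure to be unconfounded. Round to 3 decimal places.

p₁ = 0.52, p₀ = 0.21.
Overall risk P(Y=1) = π·p₁ + (1−π)·p₀ = 0.143×0.52 + 0.857×0.21 = 0.25433.
Under exogeneity, PAF = [P(Y=1) − p₀] / P(Y=1).
PAF = (0.25433 − 0.21) / 0.25433 ≈ 0.1743

PAF ≈ 0.174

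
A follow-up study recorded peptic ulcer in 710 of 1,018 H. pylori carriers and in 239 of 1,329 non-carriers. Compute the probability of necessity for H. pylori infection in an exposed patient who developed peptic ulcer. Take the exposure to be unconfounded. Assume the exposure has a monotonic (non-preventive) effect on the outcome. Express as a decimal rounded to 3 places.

PN ≈ 0.742

p₁ = P(outcome | exposed) = 710/1018 = 0.69745
p₀ = P(outcome | unexposed) = 239/1329 = 0.17983
Under exogeneity and monotonicity, PN = (p₁ − p₀) / p₁.
PN = (0.69745 − 0.17983) / 0.69745 = 0.51761 / 0.69745 ≈ 0.7422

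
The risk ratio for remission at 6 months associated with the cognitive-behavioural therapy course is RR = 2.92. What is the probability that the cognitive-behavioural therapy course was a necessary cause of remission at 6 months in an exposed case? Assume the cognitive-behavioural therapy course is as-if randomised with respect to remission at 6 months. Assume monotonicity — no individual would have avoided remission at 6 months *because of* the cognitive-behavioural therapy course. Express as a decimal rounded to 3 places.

PN ≈ 0.658

Under exogeneity and monotonicity, PN = (RR − 1) / RR = 1 − 1/RR.
PN = (2.92 − 1) / 2.92 = 1.92 / 2.92 ≈ 0.6575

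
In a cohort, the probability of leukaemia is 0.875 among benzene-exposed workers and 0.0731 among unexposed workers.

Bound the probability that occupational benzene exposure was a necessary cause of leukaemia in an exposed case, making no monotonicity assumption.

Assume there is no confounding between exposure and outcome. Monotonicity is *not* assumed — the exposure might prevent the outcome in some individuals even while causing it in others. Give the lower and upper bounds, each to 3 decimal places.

Let p₁ = 0.875, p₀ = 0.0731.
Under exogeneity alone the bounds on PN are max{0,(p₁−p₀)/p₁} ≤ PN ≤ min{1,(1−p₀)/p₁}.
  lower = (p₁ − p₀)/p₁ = 0.8019 / 0.875 ≈ 0.9165
  upper = min{1, (1 − p₀)/p₁} = 0.9269 / 0.875 ≈ 1.0593 → capped at 1

0.916 ≤ PN ≤ 1.000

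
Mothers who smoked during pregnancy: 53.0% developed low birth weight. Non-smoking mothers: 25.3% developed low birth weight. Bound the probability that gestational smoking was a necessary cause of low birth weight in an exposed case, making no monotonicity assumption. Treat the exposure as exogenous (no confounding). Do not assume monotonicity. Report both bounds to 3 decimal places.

p₁ = 0.53, p₀ = 0.253.
Under exogeneity alone the bounds on PN are max{0,(p₁−p₀)/p₁} ≤ PN ≤ min{1,(1−p₀)/p₁}.
  lower = (p₁ − p₀)/p₁ = 0.277 / 0.53 ≈ 0.5226
  upper = min{1, (1 − p₀)/p₁} = 0.747 / 0.53 ≈ 1.4094 → capped at 1

0.523 ≤ PN ≤ 1.000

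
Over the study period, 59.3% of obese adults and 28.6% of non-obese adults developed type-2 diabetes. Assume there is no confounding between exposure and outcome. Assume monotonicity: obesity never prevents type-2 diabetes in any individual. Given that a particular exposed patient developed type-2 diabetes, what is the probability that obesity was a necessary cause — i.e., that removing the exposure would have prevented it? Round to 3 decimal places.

p₁ = 0.593, p₀ = 0.286.
Under exogeneity and monotonicity, PN = (p₁ − p₀) / p₁.
PN = (0.593 − 0.286) / 0.593 = 0.307 / 0.593 ≈ 0.5177

PN ≈ 0.518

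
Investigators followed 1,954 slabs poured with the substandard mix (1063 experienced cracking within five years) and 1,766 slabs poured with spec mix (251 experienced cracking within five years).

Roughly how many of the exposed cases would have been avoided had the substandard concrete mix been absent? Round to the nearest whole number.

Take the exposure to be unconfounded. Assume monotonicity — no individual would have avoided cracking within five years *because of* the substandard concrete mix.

p₁ = P(outcome | exposed) = 1063/1954 = 0.54401
p₀ = P(outcome | unexposed) = 251/1766 = 0.14213
PN = (p₁ − p₀)/p₁ = (0.54401 − 0.14213) / 0.54401 ≈ 0.73874.
Attributable cases ≈ PN × (exposed cases) = 0.73874 × 1063 ≈ 785.28.

about 785 cases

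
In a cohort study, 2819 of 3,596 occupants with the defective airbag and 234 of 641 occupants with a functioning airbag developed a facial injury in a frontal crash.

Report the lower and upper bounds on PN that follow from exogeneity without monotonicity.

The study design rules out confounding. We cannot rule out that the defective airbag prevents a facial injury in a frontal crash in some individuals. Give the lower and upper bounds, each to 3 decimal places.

0.534 ≤ PN ≤ 0.810

p₁ = P(outcome | exposed) = 2819/3596 = 0.78393
p₀ = P(outcome | unexposed) = 234/641 = 0.36505
Under exogeneity alone the bounds on PN are max{0,(p₁−p₀)/p₁} ≤ PN ≤ min{1,(1−p₀)/p₁}.
  lower = (p₁ − p₀)/p₁ = 0.41887 / 0.78393 ≈ 0.5343
  upper = min{1, (1 − p₀)/p₁} = 0.63495 / 0.78393 ≈ 0.8100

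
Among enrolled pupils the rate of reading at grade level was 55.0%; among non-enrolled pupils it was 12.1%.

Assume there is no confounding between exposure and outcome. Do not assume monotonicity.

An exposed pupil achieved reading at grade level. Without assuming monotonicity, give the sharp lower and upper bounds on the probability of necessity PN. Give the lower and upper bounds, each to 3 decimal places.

p₁ = 0.55, p₀ = 0.121.
Under exogeneity alone the bounds on PN are max{0,(p₁−p₀)/p₁} ≤ PN ≤ min{1,(1−p₀)/p₁}.
  lower = (p₁ − p₀)/p₁ = 0.429 / 0.55 ≈ 0.7800
  upper = min{1, (1 − p₀)/p₁} = 0.879 / 0.55 ≈ 1.5982 → capped at 1

0.780 ≤ PN ≤ 1.000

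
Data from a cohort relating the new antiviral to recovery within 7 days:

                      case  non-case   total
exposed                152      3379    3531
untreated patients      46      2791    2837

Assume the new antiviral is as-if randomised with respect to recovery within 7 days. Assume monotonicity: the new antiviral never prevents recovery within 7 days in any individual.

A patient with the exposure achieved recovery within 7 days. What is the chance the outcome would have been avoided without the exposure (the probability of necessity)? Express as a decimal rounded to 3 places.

p₁ = P(outcome | exposed) = 152/3531 = 0.043047
p₀ = P(outcome | unexposed) = 46/2837 = 0.016214
Under exogeneity and monotonicity, PN = (p₁ − p₀)/p₁.
PN = (0.043047 − 0.016214) / 0.043047 ≈ 0.6233

PN ≈ 0.623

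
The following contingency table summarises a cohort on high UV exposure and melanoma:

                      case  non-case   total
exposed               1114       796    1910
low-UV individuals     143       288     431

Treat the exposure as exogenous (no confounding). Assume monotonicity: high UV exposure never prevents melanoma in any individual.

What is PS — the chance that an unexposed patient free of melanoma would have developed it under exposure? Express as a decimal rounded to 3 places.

p₁ = P(outcome | exposed) = 1114/1910 = 0.58325
p₀ = P(outcome | unexposed) = 143/431 = 0.33179
Under exogeneity and monotonicity, PS = (p₁ − p₀) / (1 − p₀).
PS = (0.58325 − 0.33179) / (1 − 0.33179) = 0.25146 / 0.66821 ≈ 0.3763

PS ≈ 0.376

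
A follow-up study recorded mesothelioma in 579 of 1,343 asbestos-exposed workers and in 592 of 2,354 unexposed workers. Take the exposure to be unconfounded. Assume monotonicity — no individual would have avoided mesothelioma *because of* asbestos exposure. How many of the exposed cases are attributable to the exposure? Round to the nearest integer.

about 241 cases

p₁ = P(outcome | exposed) = 579/1343 = 0.43112
p₀ = P(outcome | unexposed) = 592/2354 = 0.25149
PN = (p₁ − p₀)/p₁ = (0.43112 − 0.25149) / 0.43112 ≈ 0.41667.
Attributable cases ≈ PN × (exposed cases) = 0.41667 × 579 ≈ 241.25.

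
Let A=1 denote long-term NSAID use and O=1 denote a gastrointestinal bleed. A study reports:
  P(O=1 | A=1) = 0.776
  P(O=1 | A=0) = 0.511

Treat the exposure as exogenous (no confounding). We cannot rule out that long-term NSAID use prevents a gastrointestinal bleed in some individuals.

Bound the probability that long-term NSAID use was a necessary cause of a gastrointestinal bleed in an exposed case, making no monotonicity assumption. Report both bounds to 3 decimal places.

0.341 ≤ PN ≤ 0.630

Let p₁ = 0.776, p₀ = 0.511.
Under exogeneity alone the bounds on PN are max{0,(p₁−p₀)/p₁} ≤ PN ≤ min{1,(1−p₀)/p₁}.
  lower = (p₁ − p₀)/p₁ = 0.265 / 0.776 ≈ 0.3415
  upper = min{1, (1 − p₀)/p₁} = 0.489 / 0.776 ≈ 0.6302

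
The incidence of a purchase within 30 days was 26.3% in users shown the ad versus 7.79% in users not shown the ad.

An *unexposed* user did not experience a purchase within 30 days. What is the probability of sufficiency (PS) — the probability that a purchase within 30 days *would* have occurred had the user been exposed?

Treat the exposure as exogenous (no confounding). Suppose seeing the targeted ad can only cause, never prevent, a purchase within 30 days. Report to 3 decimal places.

PS ≈ 0.201

p₁ = 0.263, p₀ = 0.0779.
Under exogeneity and monotonicity, PS = (p₁ − p₀) / (1 − p₀).
PS = (0.263 − 0.0779) / (1 − 0.0779) = 0.1851 / 0.9221 ≈ 0.2007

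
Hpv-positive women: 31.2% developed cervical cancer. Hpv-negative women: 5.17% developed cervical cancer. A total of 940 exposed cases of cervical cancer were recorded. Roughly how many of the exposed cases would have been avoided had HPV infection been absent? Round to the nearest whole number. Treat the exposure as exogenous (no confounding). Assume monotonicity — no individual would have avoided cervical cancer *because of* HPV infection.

p₁ = 0.312, p₀ = 0.0517.
PN = (p₁ − p₀)/p₁ = (0.312 − 0.0517) / 0.312 ≈ 0.83429.
Attributable cases ≈ PN × (exposed cases) = 0.83429 × 940 ≈ 784.24.

about 784 cases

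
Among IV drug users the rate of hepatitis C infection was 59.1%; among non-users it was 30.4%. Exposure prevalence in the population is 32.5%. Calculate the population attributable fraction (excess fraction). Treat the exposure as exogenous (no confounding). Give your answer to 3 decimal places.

PAF ≈ 0.235

p₁ = 0.591, p₀ = 0.304.
Overall risk P(Y=1) = π·p₁ + (1−π)·p₀ = 0.325×0.591 + 0.675×0.304 = 0.39728.
Under exogeneity, PAF = [P(Y=1) − p₀] / P(Y=1).
PAF = (0.39728 − 0.304) / 0.39728 ≈ 0.2348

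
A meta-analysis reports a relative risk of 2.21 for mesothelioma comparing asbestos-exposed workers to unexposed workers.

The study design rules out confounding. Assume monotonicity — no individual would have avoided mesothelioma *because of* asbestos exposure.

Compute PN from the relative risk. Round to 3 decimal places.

PN ≈ 0.548

Under exogeneity and monotonicity, PN = (RR − 1) / RR = 1 − 1/RR.
PN = (2.21 − 1) / 2.21 = 1.21 / 2.21 ≈ 0.5475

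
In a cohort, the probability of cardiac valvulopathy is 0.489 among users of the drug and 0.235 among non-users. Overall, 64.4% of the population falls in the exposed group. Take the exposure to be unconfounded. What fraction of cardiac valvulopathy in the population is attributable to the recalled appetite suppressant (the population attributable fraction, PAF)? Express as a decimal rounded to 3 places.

PAF ≈ 0.410

Let p₁ = 0.489, p₀ = 0.235.
Overall risk P(Y=1) = π·p₁ + (1−π)·p₀ = 0.644×0.489 + 0.356×0.235 = 0.39858.
Under exogeneity, PAF = [P(Y=1) − p₀] / P(Y=1).
PAF = (0.39858 − 0.235) / 0.39858 ≈ 0.4104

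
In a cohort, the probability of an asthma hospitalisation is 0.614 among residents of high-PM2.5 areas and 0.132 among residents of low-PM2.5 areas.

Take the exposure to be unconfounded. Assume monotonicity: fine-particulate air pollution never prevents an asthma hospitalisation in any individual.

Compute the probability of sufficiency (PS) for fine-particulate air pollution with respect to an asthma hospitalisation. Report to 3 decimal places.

PS ≈ 0.555

Let p₁ = 0.614, p₀ = 0.132.
Under exogeneity and monotonicity, PS = (p₁ − p₀) / (1 − p₀).
PS = (0.614 − 0.132) / (1 − 0.132) = 0.482 / 0.868 ≈ 0.5553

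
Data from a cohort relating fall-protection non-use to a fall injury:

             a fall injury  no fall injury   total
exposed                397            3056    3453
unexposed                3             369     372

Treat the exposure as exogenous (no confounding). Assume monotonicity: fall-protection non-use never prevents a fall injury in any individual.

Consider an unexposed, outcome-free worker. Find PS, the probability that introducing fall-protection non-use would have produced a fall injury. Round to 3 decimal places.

PS ≈ 0.108

p₁ = P(outcome | exposed) = 397/3453 = 0.11497
p₀ = P(outcome | unexposed) = 3/372 = 0.0080645
Under exogeneity and monotonicity, PS = (p₁ − p₀)/(1 − p₀).
PS = (0.11497 − 0.0080645) / 0.99194 ≈ 0.1078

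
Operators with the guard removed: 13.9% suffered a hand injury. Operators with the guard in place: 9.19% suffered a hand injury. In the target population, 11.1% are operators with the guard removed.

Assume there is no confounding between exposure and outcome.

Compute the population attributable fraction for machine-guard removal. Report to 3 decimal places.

p₁ = 0.139, p₀ = 0.0919.
Overall risk P(Y=1) = π·p₁ + (1−π)·p₀ = 0.111×0.139 + 0.889×0.0919 = 0.097128.
Under exogeneity, PAF = [P(Y=1) − p₀] / P(Y=1).
PAF = (0.097128 − 0.0919) / 0.097128 ≈ 0.0538

PAF ≈ 0.054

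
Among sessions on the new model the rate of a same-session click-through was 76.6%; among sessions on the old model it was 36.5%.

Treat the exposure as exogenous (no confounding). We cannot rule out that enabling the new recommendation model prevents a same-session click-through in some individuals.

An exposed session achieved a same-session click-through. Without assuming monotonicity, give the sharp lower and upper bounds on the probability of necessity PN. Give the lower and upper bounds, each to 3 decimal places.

p₁ = 0.766, p₀ = 0.365.
Under exogeneity alone the bounds on PN are max{0,(p₁−p₀)/p₁} ≤ PN ≤ min{1,(1−p₀)/p₁}.
  lower = (p₁ − p₀)/p₁ = 0.401 / 0.766 ≈ 0.5235
  upper = min{1, (1 − p₀)/p₁} = 0.635 / 0.766 ≈ 0.8290

0.523 ≤ PN ≤ 0.829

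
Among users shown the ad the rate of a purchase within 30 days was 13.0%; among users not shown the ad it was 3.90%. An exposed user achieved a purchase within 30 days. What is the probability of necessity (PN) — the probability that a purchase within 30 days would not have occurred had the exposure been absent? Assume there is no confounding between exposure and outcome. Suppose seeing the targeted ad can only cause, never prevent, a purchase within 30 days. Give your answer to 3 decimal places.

PN ≈ 0.700

p₁ = 0.13, p₀ = 0.039.
Under exogeneity and monotonicity, PN = (p₁ − p₀) / p₁.
PN = (0.13 − 0.039) / 0.13 = 0.091 / 0.13 ≈ 0.7000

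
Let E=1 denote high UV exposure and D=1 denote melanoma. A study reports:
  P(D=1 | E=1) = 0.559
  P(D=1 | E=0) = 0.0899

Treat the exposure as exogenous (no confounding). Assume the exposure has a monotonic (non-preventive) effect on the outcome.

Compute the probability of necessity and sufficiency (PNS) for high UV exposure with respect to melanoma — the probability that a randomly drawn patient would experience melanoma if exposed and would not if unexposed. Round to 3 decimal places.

PNS ≈ 0.469

Let p₁ = 0.559, p₀ = 0.0899.
Under exogeneity and monotonicity, PNS = p₁ − p₀.
PNS = 0.559 − 0.0899 = 0.4691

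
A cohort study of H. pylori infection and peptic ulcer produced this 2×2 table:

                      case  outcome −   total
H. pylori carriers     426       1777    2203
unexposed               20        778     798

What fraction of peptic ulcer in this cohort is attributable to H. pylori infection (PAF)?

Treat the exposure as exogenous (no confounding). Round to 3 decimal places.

p₁ = P(outcome | exposed) = 426/2203 = 0.19337
p₀ = P(outcome | unexposed) = 20/798 = 0.025063
Exposure prevalence π = 2203/3001 = 0.73409; overall risk P(Y=1) = 0.14862.
Under exogeneity, PAF = [P(Y=1) − p₀]/P(Y=1).
PAF = (0.14862 − 0.025063) / 0.14862 ≈ 0.8314

PAF ≈ 0.831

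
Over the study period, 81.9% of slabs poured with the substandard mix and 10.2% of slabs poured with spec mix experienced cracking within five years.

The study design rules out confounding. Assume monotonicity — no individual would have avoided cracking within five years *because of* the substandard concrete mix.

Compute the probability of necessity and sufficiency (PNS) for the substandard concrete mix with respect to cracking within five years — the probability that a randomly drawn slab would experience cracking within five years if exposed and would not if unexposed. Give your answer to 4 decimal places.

PNS ≈ 0.7170

p₁ = 0.819, p₀ = 0.102.
Under exogeneity and monotonicity, PNS = p₁ − p₀.
PNS = 0.819 − 0.102 = 0.717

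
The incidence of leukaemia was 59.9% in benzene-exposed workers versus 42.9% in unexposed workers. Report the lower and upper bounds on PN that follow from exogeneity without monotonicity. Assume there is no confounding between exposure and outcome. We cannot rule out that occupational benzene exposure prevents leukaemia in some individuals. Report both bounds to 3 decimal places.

p₁ = 0.599, p₀ = 0.429.
Under exogeneity alone the bounds on PN are max{0,(p₁−p₀)/p₁} ≤ PN ≤ min{1,(1−p₀)/p₁}.
  lower = (p₁ − p₀)/p₁ = 0.17 / 0.599 ≈ 0.2838
  upper = min{1, (1 − p₀)/p₁} = 0.571 / 0.599 ≈ 0.9533

0.284 ≤ PN ≤ 0.953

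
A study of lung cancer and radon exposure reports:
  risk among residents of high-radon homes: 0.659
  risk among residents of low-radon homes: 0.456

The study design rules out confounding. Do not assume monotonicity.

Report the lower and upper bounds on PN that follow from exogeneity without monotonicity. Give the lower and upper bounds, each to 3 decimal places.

Let p₁ = 0.659, p₀ = 0.456.
Under exogeneity alone the bounds on PN are max{0,(p₁−p₀)/p₁} ≤ PN ≤ min{1,(1−p₀)/p₁}.
  lower = (p₁ − p₀)/p₁ = 0.203 / 0.659 ≈ 0.3080
  upper = min{1, (1 − p₀)/p₁} = 0.544 / 0.659 ≈ 0.8255

0.308 ≤ PN ≤ 0.825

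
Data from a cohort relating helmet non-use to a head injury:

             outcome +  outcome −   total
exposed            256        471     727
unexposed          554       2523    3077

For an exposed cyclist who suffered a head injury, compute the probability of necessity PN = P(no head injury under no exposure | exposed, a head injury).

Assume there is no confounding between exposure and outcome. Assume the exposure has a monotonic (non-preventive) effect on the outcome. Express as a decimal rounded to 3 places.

p₁ = P(outcome | exposed) = 256/727 = 0.35213
p₀ = P(outcome | unexposed) = 554/3077 = 0.18005
Under exogeneity and monotonicity, PN = (p₁ − p₀) / p₁.
PN = (0.35213 − 0.18005) / 0.35213 = 0.17209 / 0.35213 ≈ 0.4887

PN ≈ 0.489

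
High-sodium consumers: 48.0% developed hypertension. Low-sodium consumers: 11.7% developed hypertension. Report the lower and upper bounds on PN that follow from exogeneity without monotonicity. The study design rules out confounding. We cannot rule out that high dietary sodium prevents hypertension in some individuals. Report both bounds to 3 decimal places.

0.756 ≤ PN ≤ 1.000

p₁ = 0.48, p₀ = 0.117.
Under exogeneity alone the bounds on PN are max{0,(p₁−p₀)/p₁} ≤ PN ≤ min{1,(1−p₀)/p₁}.
  lower = (p₁ − p₀)/p₁ = 0.363 / 0.48 ≈ 0.7562
  upper = min{1, (1 − p₀)/p₁} = 0.883 / 0.48 ≈ 1.8396 → capped at 1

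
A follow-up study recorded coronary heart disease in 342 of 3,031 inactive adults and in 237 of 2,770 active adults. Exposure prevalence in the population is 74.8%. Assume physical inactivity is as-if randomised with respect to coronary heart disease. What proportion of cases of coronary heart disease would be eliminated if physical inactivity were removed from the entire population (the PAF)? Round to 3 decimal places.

PAF ≈ 0.193

p₁ = P(outcome | exposed) = 342/3031 = 0.11283
p₀ = P(outcome | unexposed) = 237/2770 = 0.08556
Overall risk P(Y=1) = π·p₁ + (1−π)·p₀ = 0.748×0.11283 + 0.252×0.08556 = 0.10596.
Under exogeneity, PAF = [P(Y=1) − p₀] / P(Y=1).
PAF = (0.10596 − 0.08556) / 0.10596 ≈ 0.1925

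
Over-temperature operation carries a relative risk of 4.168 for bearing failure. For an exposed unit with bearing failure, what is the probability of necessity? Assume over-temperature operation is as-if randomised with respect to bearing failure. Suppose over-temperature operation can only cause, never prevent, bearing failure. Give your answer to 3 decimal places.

Under exogeneity and monotonicity, PN = (RR − 1) / RR = 1 − 1/RR.
PN = (4.168 − 1) / 4.168 = 3.168 / 4.168 ≈ 0.7601

PN ≈ 0.760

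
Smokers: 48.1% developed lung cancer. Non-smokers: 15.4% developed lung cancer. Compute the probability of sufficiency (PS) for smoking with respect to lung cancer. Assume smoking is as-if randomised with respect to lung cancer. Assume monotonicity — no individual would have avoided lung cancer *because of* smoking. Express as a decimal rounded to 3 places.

p₁ = 0.481, p₀ = 0.154.
Under exogeneity and monotonicity, PS = (p₁ − p₀) / (1 − p₀).
PS = (0.481 − 0.154) / (1 − 0.154) = 0.327 / 0.846 ≈ 0.3865

PS ≈ 0.387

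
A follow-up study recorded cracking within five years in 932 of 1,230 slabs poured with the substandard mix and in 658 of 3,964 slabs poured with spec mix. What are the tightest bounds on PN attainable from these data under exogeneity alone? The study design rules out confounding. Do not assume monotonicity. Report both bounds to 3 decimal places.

0.781 ≤ PN ≤ 1.000

p₁ = P(outcome | exposed) = 932/1230 = 0.75772
p₀ = P(outcome | unexposed) = 658/3964 = 0.16599
Under exogeneity alone the bounds on PN are max{0,(p₁−p₀)/p₁} ≤ PN ≤ min{1,(1−p₀)/p₁}.
  lower = (p₁ − p₀)/p₁ = 0.59173 / 0.75772 ≈ 0.7809
  upper = min{1, (1 − p₀)/p₁} = 0.83401 / 0.75772 ≈ 1.1007 → capped at 1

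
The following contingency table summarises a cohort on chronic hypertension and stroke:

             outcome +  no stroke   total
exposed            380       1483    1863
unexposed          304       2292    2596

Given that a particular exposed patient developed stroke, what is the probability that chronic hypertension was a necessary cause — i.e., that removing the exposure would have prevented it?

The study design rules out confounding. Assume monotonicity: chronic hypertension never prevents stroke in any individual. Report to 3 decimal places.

p₁ = P(outcome | exposed) = 380/1863 = 0.20397
p₀ = P(outcome | unexposed) = 304/2596 = 0.1171
Under exogeneity and monotonicity, PN = (p₁ − p₀) / p₁.
PN = (0.20397 − 0.1171) / 0.20397 = 0.086869 / 0.20397 ≈ 0.4259

PN ≈ 0.426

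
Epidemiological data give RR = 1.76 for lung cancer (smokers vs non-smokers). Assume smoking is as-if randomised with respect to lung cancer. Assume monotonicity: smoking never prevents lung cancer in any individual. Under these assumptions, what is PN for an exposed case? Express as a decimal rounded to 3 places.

Under exogeneity and monotonicity, PN = (RR − 1) / RR = 1 − 1/RR.
PN = (1.76 − 1) / 1.76 = 0.76 / 1.76 ≈ 0.4318

PN ≈ 0.432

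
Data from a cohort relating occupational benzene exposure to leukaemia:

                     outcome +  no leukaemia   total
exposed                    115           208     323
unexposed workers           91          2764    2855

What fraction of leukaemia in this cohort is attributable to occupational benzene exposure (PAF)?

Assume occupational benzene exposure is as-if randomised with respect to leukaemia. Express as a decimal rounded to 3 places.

PAF ≈ 0.508

p₁ = P(outcome | exposed) = 115/323 = 0.35604
p₀ = P(outcome | unexposed) = 91/2855 = 0.031874
Exposure prevalence π = 323/3178 = 0.10164; overall risk P(Y=1) = 0.064821.
Under exogeneity, PAF = [P(Y=1) − p₀]/P(Y=1).
PAF = (0.064821 − 0.031874) / 0.064821 ≈ 0.5083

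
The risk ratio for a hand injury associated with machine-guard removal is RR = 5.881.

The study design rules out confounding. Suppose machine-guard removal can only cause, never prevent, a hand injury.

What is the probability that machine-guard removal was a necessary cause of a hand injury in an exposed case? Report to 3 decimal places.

Under exogeneity and monotonicity, PN = (RR − 1) / RR = 1 − 1/RR.
PN = (5.881 − 1) / 5.881 = 4.881 / 5.881 ≈ 0.8300

PN ≈ 0.830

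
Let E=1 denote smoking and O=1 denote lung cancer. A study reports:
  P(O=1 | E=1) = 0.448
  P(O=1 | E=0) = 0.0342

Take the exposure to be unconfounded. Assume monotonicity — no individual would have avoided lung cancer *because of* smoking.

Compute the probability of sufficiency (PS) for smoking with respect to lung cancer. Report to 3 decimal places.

PS ≈ 0.428

Let p₁ = 0.448, p₀ = 0.0342.
Under exogeneity and monotonicity, PS = (p₁ − p₀) / (1 − p₀).
PS = (0.448 − 0.0342) / (1 − 0.0342) = 0.4138 / 0.9658 ≈ 0.4285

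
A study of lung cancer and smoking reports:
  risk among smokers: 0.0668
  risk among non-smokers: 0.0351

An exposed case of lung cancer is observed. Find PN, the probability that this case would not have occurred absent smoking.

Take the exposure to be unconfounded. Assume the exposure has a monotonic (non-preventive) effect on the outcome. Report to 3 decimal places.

Let p₁ = 0.0668, p₀ = 0.0351.
Under exogeneity and monotonicity, PN = (p₁ − p₀) / p₁.
PN = (0.0668 − 0.0351) / 0.0668 = 0.0317 / 0.0668 ≈ 0.4746

PN ≈ 0.475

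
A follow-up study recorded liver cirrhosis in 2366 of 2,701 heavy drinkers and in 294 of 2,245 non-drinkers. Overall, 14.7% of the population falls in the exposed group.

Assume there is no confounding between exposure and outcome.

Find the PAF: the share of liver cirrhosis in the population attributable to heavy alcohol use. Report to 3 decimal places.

PAF ≈ 0.455

p₁ = P(outcome | exposed) = 2366/2701 = 0.87597
p₀ = P(outcome | unexposed) = 294/2245 = 0.13096
Overall risk P(Y=1) = π·p₁ + (1−π)·p₀ = 0.147×0.87597 + 0.853×0.13096 = 0.24047.
Under exogeneity, PAF = [P(Y=1) − p₀] / P(Y=1).
PAF = (0.24047 − 0.13096) / 0.24047 ≈ 0.4554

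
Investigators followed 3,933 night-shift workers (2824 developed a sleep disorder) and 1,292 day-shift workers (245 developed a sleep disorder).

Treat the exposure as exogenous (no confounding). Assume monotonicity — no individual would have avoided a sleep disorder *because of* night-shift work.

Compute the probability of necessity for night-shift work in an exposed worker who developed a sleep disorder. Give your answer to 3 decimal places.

PN ≈ 0.736

p₁ = P(outcome | exposed) = 2824/3933 = 0.71803
p₀ = P(outcome | unexposed) = 245/1292 = 0.18963
Under exogeneity and monotonicity, PN = (p₁ − p₀) / p₁.
PN = (0.71803 − 0.18963) / 0.71803 = 0.5284 / 0.71803 ≈ 0.7359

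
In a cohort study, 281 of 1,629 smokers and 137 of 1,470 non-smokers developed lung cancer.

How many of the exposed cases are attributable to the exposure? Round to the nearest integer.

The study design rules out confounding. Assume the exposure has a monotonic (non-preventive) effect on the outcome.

about 129 cases

p₁ = P(outcome | exposed) = 281/1629 = 0.1725
p₀ = P(outcome | unexposed) = 137/1470 = 0.093197
PN = (p₁ − p₀)/p₁ = (0.1725 − 0.093197) / 0.1725 ≈ 0.45972.
Attributable cases ≈ PN × (exposed cases) = 0.45972 × 281 ≈ 129.18.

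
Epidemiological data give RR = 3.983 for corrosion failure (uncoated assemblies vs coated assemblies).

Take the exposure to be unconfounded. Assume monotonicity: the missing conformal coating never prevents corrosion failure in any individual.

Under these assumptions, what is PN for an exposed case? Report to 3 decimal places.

PN ≈ 0.749

Under exogeneity and monotonicity, PN = (RR − 1) / RR = 1 − 1/RR.
PN = (3.983 − 1) / 3.983 = 2.983 / 3.983 ≈ 0.7489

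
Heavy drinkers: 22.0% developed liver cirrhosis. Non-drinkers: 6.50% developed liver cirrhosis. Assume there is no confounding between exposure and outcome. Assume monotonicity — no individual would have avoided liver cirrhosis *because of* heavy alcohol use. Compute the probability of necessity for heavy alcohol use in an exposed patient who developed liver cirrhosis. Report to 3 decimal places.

PN ≈ 0.705

p₁ = 0.22, p₀ = 0.065.
Under exogeneity and monotonicity, PN = (p₁ − p₀) / p₁.
PN = (0.22 − 0.065) / 0.22 = 0.155 / 0.22 ≈ 0.7045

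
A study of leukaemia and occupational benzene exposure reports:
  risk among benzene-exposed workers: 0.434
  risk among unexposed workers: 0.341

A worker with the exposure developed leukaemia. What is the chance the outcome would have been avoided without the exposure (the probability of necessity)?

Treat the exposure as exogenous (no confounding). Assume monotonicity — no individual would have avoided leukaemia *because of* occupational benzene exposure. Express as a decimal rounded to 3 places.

PN ≈ 0.214

Let p₁ = 0.434, p₀ = 0.341.
Under exogeneity and monotonicity, PN = (p₁ − p₀) / p₁.
PN = (0.434 − 0.341) / 0.434 = 0.093 / 0.434 ≈ 0.2143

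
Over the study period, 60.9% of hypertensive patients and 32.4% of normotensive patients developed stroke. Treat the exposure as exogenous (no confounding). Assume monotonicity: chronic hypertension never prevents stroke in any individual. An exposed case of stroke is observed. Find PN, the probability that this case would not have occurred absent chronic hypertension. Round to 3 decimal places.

PN ≈ 0.468

p₁ = 0.609, p₀ = 0.324.
Under exogeneity and monotonicity, PN = (p₁ − p₀) / p₁.
PN = (0.609 − 0.324) / 0.609 = 0.285 / 0.609 ≈ 0.4680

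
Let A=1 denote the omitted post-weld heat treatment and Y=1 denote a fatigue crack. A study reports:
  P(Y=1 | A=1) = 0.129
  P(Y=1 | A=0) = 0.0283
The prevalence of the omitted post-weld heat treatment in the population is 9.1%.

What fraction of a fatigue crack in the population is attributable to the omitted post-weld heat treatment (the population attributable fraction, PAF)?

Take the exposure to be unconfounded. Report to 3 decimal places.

PAF ≈ 0.245

Let p₁ = 0.129, p₀ = 0.0283.
Overall risk P(Y=1) = π·p₁ + (1−π)·p₀ = 0.091×0.129 + 0.909×0.0283 = 0.037464.
Under exogeneity, PAF = [P(Y=1) − p₀] / P(Y=1).
PAF = (0.037464 − 0.0283) / 0.037464 ≈ 0.2446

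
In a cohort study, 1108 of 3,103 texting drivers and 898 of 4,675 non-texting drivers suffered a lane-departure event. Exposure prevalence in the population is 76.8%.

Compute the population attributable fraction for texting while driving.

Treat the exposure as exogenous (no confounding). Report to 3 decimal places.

p₁ = P(outcome | exposed) = 1108/3103 = 0.35707
p₀ = P(outcome | unexposed) = 898/4675 = 0.19209
Overall risk P(Y=1) = π·p₁ + (1−π)·p₀ = 0.768×0.35707 + 0.232×0.19209 = 0.3188.
Under exogeneity, PAF = [P(Y=1) − p₀] / P(Y=1).
PAF = (0.3188 − 0.19209) / 0.3188 ≈ 0.3975

PAF ≈ 0.397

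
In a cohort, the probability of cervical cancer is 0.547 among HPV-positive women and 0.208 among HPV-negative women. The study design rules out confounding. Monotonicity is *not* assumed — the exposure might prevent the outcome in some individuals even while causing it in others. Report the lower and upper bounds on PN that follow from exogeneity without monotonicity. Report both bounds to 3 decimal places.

0.620 ≤ PN ≤ 1.000

Let p₁ = 0.547, p₀ = 0.208.
Under exogeneity alone the bounds on PN are max{0,(p₁−p₀)/p₁} ≤ PN ≤ min{1,(1−p₀)/p₁}.
  lower = (p₁ − p₀)/p₁ = 0.339 / 0.547 ≈ 0.6197
  upper = min{1, (1 − p₀)/p₁} = 0.792 / 0.547 ≈ 1.4479 → capped at 1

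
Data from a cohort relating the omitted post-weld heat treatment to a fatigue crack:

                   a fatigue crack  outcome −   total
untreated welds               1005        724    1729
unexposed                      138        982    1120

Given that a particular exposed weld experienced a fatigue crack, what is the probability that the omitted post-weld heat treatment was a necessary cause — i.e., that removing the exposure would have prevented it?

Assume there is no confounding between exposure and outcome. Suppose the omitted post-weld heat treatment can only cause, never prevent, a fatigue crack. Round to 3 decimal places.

PN ≈ 0.788

p₁ = P(outcome | exposed) = 1005/1729 = 0.58126
p₀ = P(outcome | unexposed) = 138/1120 = 0.12321
Under exogeneity and monotonicity, PN = (p₁ − p₀)/p₁.
PN = (0.58126 − 0.12321) / 0.58126 ≈ 0.7880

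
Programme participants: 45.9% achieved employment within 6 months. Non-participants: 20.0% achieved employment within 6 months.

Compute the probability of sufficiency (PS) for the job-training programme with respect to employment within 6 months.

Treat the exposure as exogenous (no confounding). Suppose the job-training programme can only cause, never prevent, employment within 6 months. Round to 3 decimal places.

PS ≈ 0.324

p₁ = 0.459, p₀ = 0.2.
Under exogeneity and monotonicity, PS = (p₁ − p₀) / (1 − p₀).
PS = (0.459 − 0.2) / (1 − 0.2) = 0.259 / 0.8 ≈ 0.3237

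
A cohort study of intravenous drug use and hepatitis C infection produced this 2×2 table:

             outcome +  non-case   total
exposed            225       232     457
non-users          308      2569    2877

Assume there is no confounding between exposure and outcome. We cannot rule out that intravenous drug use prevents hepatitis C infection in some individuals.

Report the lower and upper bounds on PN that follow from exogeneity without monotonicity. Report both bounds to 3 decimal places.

0.783 ≤ PN ≤ 1.000

p₁ = P(outcome | exposed) = 225/457 = 0.49234
p₀ = P(outcome | unexposed) = 308/2877 = 0.10706
Under exogeneity alone the bounds on PN are max{0,(p₁−p₀)/p₁} ≤ PN ≤ min{1,(1−p₀)/p₁}.
  lower = (p₁ − p₀)/p₁ = 0.38529 / 0.49234 ≈ 0.7826
  upper = min{1, (1 − p₀)/p₁} = 0.89294 / 0.49234 ≈ 1.8137 → capped at 1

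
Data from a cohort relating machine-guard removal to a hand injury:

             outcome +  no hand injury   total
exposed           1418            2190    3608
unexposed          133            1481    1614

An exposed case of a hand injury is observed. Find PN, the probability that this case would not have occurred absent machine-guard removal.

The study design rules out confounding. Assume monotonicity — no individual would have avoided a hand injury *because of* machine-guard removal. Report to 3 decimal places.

p₁ = P(outcome | exposed) = 1418/3608 = 0.39302
p₀ = P(outcome | unexposed) = 133/1614 = 0.082404
Under exogeneity and monotonicity, PN = (p₁ − p₀)/p₁.
PN = (0.39302 − 0.082404) / 0.39302 ≈ 0.7903

PN ≈ 0.790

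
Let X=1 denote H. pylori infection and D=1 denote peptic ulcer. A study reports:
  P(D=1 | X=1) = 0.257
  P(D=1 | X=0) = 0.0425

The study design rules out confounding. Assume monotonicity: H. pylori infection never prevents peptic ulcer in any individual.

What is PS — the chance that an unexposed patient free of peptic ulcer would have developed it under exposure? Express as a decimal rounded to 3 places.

Let p₁ = 0.257, p₀ = 0.0425.
Under exogeneity and monotonicity, PS = (p₁ − p₀) / (1 − p₀).
PS = (0.257 − 0.0425) / (1 − 0.0425) = 0.2145 / 0.9575 ≈ 0.2240

PS ≈ 0.224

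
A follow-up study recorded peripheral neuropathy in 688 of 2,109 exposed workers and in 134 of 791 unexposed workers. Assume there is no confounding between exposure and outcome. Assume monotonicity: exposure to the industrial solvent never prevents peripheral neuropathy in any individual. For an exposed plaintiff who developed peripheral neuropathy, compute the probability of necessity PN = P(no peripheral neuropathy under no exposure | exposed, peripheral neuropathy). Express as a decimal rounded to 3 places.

PN ≈ 0.481

p₁ = P(outcome | exposed) = 688/2109 = 0.32622
p₀ = P(outcome | unexposed) = 134/791 = 0.16941
Under exogeneity and monotonicity, PN = (p₁ − p₀) / p₁.
PN = (0.32622 − 0.16941) / 0.32622 = 0.15682 / 0.32622 ≈ 0.4807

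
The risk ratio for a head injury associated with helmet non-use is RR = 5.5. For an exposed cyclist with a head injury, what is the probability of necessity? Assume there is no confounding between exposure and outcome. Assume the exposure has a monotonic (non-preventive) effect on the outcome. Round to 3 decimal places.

Under exogeneity and monotonicity, PN = (RR − 1) / RR = 1 − 1/RR.
PN = (5.5 − 1) / 5.5 = 4.5 / 5.5 ≈ 0.8182

PN ≈ 0.818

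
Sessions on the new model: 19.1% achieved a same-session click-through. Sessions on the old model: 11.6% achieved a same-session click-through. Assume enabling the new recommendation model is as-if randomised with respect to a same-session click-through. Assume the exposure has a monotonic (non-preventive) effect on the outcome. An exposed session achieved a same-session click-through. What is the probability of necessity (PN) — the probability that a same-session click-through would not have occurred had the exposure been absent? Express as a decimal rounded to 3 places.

p₁ = 0.191, p₀ = 0.116.
Under exogeneity and monotonicity, PN = (p₁ − p₀) / p₁.
PN = (0.191 − 0.116) / 0.191 = 0.075 / 0.191 ≈ 0.3927

PN ≈ 0.393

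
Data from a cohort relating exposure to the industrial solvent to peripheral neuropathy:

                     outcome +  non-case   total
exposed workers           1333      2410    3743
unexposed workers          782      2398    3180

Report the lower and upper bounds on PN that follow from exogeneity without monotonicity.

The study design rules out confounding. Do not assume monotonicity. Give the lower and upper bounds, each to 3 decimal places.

p₁ = P(outcome | exposed) = 1333/3743 = 0.35613
p₀ = P(outcome | unexposed) = 782/3180 = 0.24591
Under exogeneity alone the bounds on PN are max{0,(p₁−p₀)/p₁} ≤ PN ≤ min{1,(1−p₀)/p₁}.
  lower = (p₁ − p₀)/p₁ = 0.11022 / 0.35613 ≈ 0.3095
  upper = min{1, (1 − p₀)/p₁} = 0.75409 / 0.35613 ≈ 2.1174 → capped at 1

0.309 ≤ PN ≤ 1.000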